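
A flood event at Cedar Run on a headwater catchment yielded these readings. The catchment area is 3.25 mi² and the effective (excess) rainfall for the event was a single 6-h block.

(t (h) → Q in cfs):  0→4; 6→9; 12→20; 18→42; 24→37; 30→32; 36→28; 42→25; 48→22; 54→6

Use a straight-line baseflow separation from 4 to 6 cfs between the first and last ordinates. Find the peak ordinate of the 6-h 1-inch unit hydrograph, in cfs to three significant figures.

Direct runoff: 0.00, 4.78, 15.56, 37.33, 32.11, 26.89, 22.67, 19.44, 16.22, 0.00 cfs; ΣQ_DR = 175.0 cfs, peak = 37.33 cfs.
Runoff depth d = ΣQ_DR·Δt / A = 175.0 × 21600 / (3.25 mi²) = 0.5006 in.
The 1-inch UH is the DRH scaled by (1 in)/d, so U_p = 37.33 × 1/0.5006 = 74.6 cfs.

U_p ≈ 74.6 cfs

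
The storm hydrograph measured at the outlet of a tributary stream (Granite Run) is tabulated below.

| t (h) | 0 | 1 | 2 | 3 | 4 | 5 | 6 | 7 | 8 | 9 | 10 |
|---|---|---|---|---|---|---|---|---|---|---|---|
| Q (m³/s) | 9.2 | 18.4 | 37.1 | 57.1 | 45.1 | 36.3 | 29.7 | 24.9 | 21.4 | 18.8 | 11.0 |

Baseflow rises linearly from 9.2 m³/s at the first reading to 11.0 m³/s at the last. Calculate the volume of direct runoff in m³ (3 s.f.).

Direct-runoff ordinates (Q − Q_b): 0.00, 9.02, 27.54, 47.36, 35.18, 26.20, 19.42, 14.44, 10.76, 7.98, 0.00 m³/s.
ΣQ_DR = 197.9 m³/s.
With Δt = 1 h = 3600 s, V = ΣQ_DR · Δt = 197.9 × 3600 = 7.12 × 10^5 m³.

V ≈ 7.12 × 10^5 m³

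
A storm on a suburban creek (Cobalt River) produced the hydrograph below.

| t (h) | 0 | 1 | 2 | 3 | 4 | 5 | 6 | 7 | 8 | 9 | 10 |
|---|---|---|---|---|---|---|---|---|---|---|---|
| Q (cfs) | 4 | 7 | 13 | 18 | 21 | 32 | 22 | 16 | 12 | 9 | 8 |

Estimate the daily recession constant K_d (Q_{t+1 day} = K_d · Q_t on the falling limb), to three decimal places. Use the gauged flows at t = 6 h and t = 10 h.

Between t = 6 h and t = 10 h the flow falls from 22 to 8 cfs over 4×1 h = 4 h.
Per-interval ratio K = (8/22)^(1/4) = 0.7765; K_d = K^(24/1) = 0.002.

K_d ≈ 0.002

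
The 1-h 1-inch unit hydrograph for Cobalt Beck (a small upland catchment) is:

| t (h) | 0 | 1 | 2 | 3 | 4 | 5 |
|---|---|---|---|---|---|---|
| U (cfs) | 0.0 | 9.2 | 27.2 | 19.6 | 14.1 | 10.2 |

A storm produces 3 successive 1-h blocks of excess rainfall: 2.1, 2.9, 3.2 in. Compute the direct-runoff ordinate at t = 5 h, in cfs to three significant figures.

By discrete convolution, Q_j = Σ (P_i / 1 in) · U_{j−i}.
At t = 5 h (j=5): Q = (2.1/1)·10.2 + (2.9/1)·14.1 + (3.2/1)·19.6 = 125 cfs.

Q ≈ 125 cfs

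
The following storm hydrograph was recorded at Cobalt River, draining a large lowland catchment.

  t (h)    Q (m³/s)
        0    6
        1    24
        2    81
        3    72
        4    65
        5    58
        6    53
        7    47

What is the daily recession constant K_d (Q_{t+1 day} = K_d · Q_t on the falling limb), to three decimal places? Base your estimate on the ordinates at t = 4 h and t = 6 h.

K_d ≈ 0.086

Between t = 4 h and t = 6 h the flow falls from 65 to 53 m³/s over 2×1 h = 2 h.
Per-interval ratio K = (53/65)^(1/2) = 0.9030; K_d = K^(24/1) = 0.086.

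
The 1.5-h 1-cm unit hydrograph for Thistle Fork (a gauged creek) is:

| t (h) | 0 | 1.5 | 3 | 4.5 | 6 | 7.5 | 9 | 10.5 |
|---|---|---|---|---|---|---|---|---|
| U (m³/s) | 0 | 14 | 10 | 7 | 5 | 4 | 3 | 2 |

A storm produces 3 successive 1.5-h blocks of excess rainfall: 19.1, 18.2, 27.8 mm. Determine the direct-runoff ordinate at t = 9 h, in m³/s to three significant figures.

By discrete convolution, Q_j = Σ (P_i / 10 mm) · U_{j−i}.
At t = 9 h (j=6): Q = (19.1/10)·3 + (18.2/10)·4 + (27.8/10)·5 = 26.9 m³/s.

Q ≈ 26.9 m³/s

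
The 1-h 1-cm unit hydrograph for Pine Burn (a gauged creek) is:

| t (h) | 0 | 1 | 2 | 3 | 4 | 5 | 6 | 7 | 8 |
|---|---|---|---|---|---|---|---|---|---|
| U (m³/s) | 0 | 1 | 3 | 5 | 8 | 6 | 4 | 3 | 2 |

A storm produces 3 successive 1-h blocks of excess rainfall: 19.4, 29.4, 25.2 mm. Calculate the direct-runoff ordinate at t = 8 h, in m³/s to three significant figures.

Q ≈ 22.8 m³/s

By discrete convolution, Q_j = Σ (P_i / 10 mm) · U_{j−i}.
At t = 8 h (j=8): Q = (19.4/10)·2 + (29.4/10)·3 + (25.2/10)·4 = 22.8 m³/s.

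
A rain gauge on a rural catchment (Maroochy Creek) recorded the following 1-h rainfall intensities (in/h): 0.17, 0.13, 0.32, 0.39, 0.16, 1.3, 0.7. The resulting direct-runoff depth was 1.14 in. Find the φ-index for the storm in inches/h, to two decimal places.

φ ≈ 0.43 in/h

Only the 2 blocks with intensity above φ contribute runoff: 1.3, 0.7 in/h.
Σ(I−φ)·Δt = d  ⇒  (1.3+0.7 − 2φ)·1 = 1.14
φ = (2.000 − 1.14/1) / 2 = 0.43 in/h.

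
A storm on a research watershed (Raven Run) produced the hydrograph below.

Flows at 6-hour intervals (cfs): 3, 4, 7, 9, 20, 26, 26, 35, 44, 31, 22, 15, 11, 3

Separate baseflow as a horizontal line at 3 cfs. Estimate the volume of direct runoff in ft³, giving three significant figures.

V ≈ 4.62 × 10^6 ft³

Direct-runoff ordinates (Q − Q_b): 0.0, 1.0, 4.0, 6.0, 17.0, 23.0, 23.0, 32.0, 41.0, 28.0, 19.0, 12.0, 8.0, 0.0 cfs.
ΣQ_DR = 214.0 cfs.
With Δt = 6 h = 21600 s, V = ΣQ_DR · Δt = 214.0 × 21600 = 4.62 × 10^6 ft³.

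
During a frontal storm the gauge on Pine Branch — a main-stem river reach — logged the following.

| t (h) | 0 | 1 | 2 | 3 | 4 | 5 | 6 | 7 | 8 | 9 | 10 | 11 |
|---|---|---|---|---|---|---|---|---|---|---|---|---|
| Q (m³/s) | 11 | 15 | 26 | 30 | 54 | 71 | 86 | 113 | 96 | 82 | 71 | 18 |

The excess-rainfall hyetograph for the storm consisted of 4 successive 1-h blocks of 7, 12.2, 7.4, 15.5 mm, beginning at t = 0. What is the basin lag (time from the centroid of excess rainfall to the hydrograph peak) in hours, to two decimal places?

t_L ≈ 4.75 h

Centroid of excess rainfall: t_c = Σ P_i·t̄_i / ΣP_i = 2.2458 h (block centres at 0.5, 1.5, 2.5, 3.5 h).
Hydrograph peak occurs at t = 7 h, so basin lag t_L = 7 − 2.2458 = 4.75 h.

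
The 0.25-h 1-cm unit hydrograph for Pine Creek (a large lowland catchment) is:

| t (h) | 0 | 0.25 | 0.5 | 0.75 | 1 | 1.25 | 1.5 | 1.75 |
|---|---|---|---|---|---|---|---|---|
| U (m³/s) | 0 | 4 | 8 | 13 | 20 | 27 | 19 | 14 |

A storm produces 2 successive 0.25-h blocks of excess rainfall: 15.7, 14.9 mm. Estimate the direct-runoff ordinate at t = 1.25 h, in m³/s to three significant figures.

Q ≈ 72.2 m³/s

By discrete convolution, Q_j = Σ (P_i / 10 mm) · U_{j−i}.
At t = 1.25 h (j=5): Q = (15.7/10)·27 + (14.9/10)·20 = 72.2 m³/s.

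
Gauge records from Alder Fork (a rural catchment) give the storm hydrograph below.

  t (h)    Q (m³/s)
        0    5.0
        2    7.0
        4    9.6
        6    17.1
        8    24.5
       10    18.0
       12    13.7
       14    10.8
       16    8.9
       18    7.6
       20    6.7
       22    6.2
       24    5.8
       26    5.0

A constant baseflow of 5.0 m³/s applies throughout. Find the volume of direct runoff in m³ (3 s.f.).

Direct-runoff ordinates (Q − Q_b): 0.0, 2.0, 4.6, 12.1, 19.5, 13.0, 8.7, 5.8, 3.9, 2.6, 1.7, 1.2, 0.8, 0.0 m³/s.
ΣQ_DR = 75.90 m³/s.
With Δt = 2 h = 7200 s, V = ΣQ_DR · Δt = 75.90 × 7200 = 5.46 × 10^5 m³.

V ≈ 5.46 × 10^5 m³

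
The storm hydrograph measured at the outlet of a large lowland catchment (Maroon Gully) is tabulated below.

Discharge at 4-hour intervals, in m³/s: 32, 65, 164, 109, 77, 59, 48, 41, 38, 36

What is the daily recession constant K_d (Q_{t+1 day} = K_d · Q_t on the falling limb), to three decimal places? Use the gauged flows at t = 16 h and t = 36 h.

K_d ≈ 0.402

Between t = 16 h and t = 36 h the flow falls from 77 to 36 m³/s over 5×4 h = 20 h.
Per-interval ratio K = (36/77)^(1/5) = 0.8589; K_d = K^(24/4) = 0.402.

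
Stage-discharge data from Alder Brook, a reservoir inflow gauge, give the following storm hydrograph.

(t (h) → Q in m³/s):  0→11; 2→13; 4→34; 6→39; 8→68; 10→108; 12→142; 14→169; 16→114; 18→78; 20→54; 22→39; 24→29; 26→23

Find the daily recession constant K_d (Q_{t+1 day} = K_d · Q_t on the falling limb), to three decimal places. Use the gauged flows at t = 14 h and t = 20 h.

Between t = 14 h and t = 20 h the flow falls from 169 to 54 m³/s over 3×2 h = 6 h.
Per-interval ratio K = (54/169)^(1/3) = 0.6837; K_d = K^(24/2) = 0.010.

K_d ≈ 0.010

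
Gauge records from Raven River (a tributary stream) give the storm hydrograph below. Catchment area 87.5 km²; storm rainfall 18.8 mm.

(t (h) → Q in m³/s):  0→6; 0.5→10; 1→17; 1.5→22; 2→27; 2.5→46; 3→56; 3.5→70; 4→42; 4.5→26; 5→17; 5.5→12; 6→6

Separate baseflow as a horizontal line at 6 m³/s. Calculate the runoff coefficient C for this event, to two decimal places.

C ≈ 0.31

ΣQ_DR = 279.0 m³/s; V = ΣQ_DR·Δt = 5.022 × 10^5 m³.
Runoff depth d = V / A = 5.739 mm.
C = d / P = 5.739 / 18.8 = 0.31.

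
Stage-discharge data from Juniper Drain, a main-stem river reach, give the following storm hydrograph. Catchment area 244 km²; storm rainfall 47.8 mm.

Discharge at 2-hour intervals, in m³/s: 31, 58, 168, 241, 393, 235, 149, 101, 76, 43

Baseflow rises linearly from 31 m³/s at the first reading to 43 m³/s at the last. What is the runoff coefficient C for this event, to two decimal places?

ΣQ_DR = 1125 m³/s; V = ΣQ_DR·Δt = 8.100 × 10^6 m³.
Runoff depth d = V / A = 33.20 mm.
C = d / P = 33.20 / 47.8 = 0.69.

C ≈ 0.69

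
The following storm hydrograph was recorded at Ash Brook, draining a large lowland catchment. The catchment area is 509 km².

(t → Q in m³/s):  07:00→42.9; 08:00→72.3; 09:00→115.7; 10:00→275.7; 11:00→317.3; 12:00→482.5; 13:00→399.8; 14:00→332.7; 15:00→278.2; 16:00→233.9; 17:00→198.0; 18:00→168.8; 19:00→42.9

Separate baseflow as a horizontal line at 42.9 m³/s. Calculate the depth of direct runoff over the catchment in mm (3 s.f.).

d ≈ 17.0 mm

Direct runoff: 0.0, 29.4, 72.8, 232.8, 274.4, 439.6, 356.9, 289.8, 235.3, 191.0, 155.1, 125.9, 0.0 m³/s; ΣQ_DR = 2403 m³/s.
V = ΣQ_DR · Δt = 2403 × 3600 s = 8.651 × 10^6 m³.
Over A = 509 km², depth = V / A = 17.0 mm.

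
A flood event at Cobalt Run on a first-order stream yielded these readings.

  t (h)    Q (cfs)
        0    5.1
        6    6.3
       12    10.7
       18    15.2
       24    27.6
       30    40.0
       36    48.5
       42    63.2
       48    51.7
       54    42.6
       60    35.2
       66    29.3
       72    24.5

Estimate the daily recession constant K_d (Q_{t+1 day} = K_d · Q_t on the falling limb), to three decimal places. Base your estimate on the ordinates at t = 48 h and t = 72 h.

Between t = 48 h and t = 72 h the flow falls from 51.7 to 24.5 cfs over 4×6 h = 24 h.
Per-interval ratio K = (24.5/51.7)^(1/4) = 0.8297; K_d = K^(24/6) = 0.474.

K_d ≈ 0.474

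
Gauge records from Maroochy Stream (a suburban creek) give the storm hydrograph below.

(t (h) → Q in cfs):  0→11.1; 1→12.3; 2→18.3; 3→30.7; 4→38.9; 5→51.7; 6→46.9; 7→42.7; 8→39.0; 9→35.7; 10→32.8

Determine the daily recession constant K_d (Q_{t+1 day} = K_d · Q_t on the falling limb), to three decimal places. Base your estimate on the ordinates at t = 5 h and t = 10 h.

Between t = 5 h and t = 10 h the flow falls from 51.7 to 32.8 cfs over 5×1 h = 5 h.
Per-interval ratio K = (32.8/51.7)^(1/5) = 0.9130; K_d = K^(24/1) = 0.113.

K_d ≈ 0.113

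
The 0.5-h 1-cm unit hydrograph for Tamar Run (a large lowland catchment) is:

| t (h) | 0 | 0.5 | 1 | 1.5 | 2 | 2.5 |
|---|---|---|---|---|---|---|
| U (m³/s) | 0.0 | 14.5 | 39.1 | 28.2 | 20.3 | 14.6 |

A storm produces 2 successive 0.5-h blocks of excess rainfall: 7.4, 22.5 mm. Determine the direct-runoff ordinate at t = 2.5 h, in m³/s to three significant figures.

By discrete convolution, Q_j = Σ (P_i / 10 mm) · U_{j−i}.
At t = 2.5 h (j=5): Q = (7.4/10)·14.6 + (22.5/10)·20.3 = 56.5 m³/s.

Q ≈ 56.5 m³/s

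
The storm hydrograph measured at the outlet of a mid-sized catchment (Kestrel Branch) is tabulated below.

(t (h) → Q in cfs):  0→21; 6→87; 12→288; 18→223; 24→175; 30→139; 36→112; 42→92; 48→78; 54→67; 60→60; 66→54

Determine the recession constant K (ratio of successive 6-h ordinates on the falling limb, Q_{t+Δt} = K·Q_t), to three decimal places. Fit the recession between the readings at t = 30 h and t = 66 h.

Using the recession-limb readings at t = 30 h and t = 66 h: Q falls from 139 to 54 cfs over 6 intervals.
K = (Q₂/Q₁)^(1/6) = (54/139)^(1/6) = 0.854.

K ≈ 0.854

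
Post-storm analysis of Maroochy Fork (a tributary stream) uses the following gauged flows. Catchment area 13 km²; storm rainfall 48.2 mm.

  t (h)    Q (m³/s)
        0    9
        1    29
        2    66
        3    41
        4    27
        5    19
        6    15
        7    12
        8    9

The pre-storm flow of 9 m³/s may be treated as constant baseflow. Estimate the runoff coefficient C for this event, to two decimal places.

C ≈ 0.84

ΣQ_DR = 146.0 m³/s; V = ΣQ_DR·Δt = 5.256 × 10^5 m³.
Runoff depth d = V / A = 40.43 mm.
C = d / P = 40.43 / 48.2 = 0.84.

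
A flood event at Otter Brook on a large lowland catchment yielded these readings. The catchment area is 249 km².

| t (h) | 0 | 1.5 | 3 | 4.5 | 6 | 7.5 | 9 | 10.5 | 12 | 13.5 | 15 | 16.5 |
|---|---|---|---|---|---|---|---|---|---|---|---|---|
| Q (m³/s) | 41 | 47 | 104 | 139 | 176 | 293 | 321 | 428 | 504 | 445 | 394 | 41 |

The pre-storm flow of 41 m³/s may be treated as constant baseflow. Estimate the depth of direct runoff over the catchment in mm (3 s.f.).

d ≈ 52.9 mm

Direct runoff: 0.0, 6.0, 63.0, 98.0, 135.0, 252.0, 280.0, 387.0, 463.0, 404.0, 353.0, 0.0 m³/s; ΣQ_DR = 2441 m³/s.
V = ΣQ_DR · Δt = 2441 × 5400 s = 1.318 × 10^7 m³.
Over A = 249 km², depth = V / A = 52.9 mm.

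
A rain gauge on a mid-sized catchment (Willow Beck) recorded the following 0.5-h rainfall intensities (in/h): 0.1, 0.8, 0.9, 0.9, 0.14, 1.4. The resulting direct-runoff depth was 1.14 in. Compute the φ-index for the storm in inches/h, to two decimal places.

Only the 4 blocks with intensity above φ contribute runoff: 0.8, 0.9, 0.9, 1.4 in/h.
Σ(I−φ)·Δt = d  ⇒  (0.8+0.9+0.9+1.4 − 4φ)·0.5 = 1.14
φ = (4.000 − 1.14/0.5) / 4 = 0.43 in/h.

φ ≈ 0.43 in/h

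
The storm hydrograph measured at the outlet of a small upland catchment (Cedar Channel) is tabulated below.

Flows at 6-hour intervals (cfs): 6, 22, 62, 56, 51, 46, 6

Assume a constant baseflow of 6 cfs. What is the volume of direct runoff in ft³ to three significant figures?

V ≈ 4.47 × 10^6 ft³

Direct-runoff ordinates (Q − Q_b): 0.0, 16.0, 56.0, 50.0, 45.0, 40.0, 0.0 cfs.
ΣQ_DR = 207.0 cfs.
With Δt = 6 h = 21600 s, V = ΣQ_DR · Δt = 207.0 × 21600 = 4.47 × 10^6 ft³.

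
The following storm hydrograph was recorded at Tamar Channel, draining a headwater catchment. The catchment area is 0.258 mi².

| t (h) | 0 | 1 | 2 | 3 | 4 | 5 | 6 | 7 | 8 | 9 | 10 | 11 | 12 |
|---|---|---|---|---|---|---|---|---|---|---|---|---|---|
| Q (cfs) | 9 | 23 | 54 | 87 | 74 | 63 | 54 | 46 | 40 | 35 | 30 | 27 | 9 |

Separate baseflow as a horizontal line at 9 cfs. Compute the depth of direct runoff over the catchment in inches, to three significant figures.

d ≈ 2.61 in

Direct runoff: 0.0, 14.0, 45.0, 78.0, 65.0, 54.0, 45.0, 37.0, 31.0, 26.0, 21.0, 18.0, 0.0 cfs; ΣQ_DR = 434.0 cfs.
V = ΣQ_DR · Δt = 434.0 × 3600 s = 1.562 × 10^6 ft³.
Over A = 0.258 mi², depth = V / A = 2.61 in.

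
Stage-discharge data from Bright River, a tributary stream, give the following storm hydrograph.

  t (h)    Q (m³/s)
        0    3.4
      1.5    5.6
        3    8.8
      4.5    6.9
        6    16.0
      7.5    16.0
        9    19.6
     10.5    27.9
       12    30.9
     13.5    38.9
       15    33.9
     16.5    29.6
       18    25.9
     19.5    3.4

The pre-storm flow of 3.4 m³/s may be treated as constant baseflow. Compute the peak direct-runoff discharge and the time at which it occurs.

Subtracting baseflow gives direct-runoff ordinates: 0.0, 2.2, 5.4, 3.5, 12.6, 12.6, 16.2, 24.5, 27.5, 35.5, 30.5, 26.2, 22.5, 0.0 m³/s.
The maximum is 35.5 m³/s, occurring at the reading for t = 13.5 h.

Q_p = 35.5 m³/s at t = 13.5 h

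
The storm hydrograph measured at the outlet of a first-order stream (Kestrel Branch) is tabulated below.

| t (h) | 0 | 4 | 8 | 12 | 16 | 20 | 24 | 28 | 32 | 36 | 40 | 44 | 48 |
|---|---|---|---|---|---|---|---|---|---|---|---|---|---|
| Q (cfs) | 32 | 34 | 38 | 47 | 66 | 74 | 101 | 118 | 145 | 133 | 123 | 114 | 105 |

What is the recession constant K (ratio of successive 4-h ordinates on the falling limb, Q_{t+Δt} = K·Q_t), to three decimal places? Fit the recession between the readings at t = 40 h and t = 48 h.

Using the recession-limb readings at t = 40 h and t = 48 h: Q falls from 123 to 105 cfs over 2 intervals.
K = (Q₂/Q₁)^(1/2) = (105/123)^(1/2) = 0.924.

K ≈ 0.924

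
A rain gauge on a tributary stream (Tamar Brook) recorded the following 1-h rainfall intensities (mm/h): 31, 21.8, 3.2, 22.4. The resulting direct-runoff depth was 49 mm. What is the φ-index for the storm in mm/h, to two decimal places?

Only the 3 blocks with intensity above φ contribute runoff: 31, 21.8, 22.4 mm/h.
Σ(I−φ)·Δt = d  ⇒  (31+21.8+22.4 − 3φ)·1 = 49
φ = (75.20 − 49/1) / 3 = 8.73 mm/h.

φ ≈ 8.73 mm/h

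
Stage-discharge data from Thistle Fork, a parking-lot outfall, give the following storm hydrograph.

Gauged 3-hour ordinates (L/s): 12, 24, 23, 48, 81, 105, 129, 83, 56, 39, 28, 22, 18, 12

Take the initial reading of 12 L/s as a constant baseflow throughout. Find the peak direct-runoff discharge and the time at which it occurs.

Subtracting baseflow gives direct-runoff ordinates: 0.0, 12.0, 11.0, 36.0, 69.0, 93.0, 117.0, 71.0, 44.0, 27.0, 16.0, 10.0, 6.0, 0.0 L/s.
The maximum is 117.0 L/s, occurring at the reading for t = 18 h.

Q_p = 117.0 L/s at t = 18 h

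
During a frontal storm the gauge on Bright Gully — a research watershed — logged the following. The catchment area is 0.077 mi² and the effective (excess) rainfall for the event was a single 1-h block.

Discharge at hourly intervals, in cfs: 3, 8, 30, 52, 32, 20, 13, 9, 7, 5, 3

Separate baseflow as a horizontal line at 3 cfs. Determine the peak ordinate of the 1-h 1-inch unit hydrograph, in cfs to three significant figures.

Direct runoff: 0.0, 5.0, 27.0, 49.0, 29.0, 17.0, 10.0, 6.0, 4.0, 2.0, 0.0 cfs; ΣQ_DR = 149.0 cfs, peak = 49.0 cfs.
Runoff depth d = ΣQ_DR·Δt / A = 149.0 × 3600 / (0.077 mi²) = 2.999 in.
The 1-inch UH is the DRH scaled by (1 in)/d, so U_p = 49.0 × 1/2.999 = 16.3 cfs.

U_p ≈ 16.3 cfs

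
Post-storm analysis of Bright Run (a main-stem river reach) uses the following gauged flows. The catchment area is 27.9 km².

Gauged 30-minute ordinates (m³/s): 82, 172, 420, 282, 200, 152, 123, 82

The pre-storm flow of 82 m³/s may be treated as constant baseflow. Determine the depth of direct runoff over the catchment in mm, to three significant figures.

Direct runoff: 0.0, 90.0, 338.0, 200.0, 118.0, 70.0, 41.0, 0.0 m³/s; ΣQ_DR = 857.0 m³/s.
V = ΣQ_DR · Δt = 857.0 × 1800 s = 1.543 × 10^6 m³.
Over A = 27.9 km², depth = V / A = 55.3 mm.

d ≈ 55.3 mm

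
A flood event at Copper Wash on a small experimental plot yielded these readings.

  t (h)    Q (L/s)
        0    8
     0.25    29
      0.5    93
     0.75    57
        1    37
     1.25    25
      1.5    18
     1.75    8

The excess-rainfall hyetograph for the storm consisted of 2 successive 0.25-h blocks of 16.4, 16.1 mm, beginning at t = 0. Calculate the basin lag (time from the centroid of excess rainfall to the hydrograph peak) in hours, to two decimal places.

Centroid of excess rainfall: t_c = Σ P_i·t̄_i / ΣP_i = 0.2488 h (block centres at 0.125, 0.375 h).
Hydrograph peak occurs at t = 0.5 h, so basin lag t_L = 0.5 − 0.2488 = 0.25 h.

t_L ≈ 0.25 h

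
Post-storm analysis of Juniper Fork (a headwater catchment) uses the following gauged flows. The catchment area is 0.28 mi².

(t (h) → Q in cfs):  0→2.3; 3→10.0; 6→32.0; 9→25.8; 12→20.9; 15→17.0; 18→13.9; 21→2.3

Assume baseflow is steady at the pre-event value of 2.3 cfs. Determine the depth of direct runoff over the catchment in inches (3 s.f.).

Direct runoff: 0.0, 7.7, 29.7, 23.5, 18.6, 14.7, 11.6, 0.0 cfs; ΣQ_DR = 105.8 cfs.
V = ΣQ_DR · Δt = 105.8 × 10800 s = 1.143 × 10^6 ft³.
Over A = 0.28 mi², depth = V / A = 1.76 in.

d ≈ 1.76 in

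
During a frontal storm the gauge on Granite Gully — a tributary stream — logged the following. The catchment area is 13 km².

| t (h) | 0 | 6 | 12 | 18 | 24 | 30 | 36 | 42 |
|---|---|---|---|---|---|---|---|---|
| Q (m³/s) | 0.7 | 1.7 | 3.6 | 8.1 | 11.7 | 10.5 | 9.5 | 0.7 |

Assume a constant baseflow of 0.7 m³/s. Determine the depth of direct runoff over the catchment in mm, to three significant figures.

d ≈ 68.0 mm

Direct runoff: 0.0, 1.0, 2.9, 7.4, 11.0, 9.8, 8.8, 0.0 m³/s; ΣQ_DR = 40.90 m³/s.
V = ΣQ_DR · Δt = 40.90 × 21600 s = 8.834 × 10^5 m³.
Over A = 13 km², depth = V / A = 68.0 mm.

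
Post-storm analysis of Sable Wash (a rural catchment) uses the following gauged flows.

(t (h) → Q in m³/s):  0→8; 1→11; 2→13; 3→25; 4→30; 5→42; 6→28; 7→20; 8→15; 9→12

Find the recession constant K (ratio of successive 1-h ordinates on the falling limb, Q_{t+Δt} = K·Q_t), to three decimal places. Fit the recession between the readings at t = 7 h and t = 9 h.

K ≈ 0.775

Using the recession-limb readings at t = 7 h and t = 9 h: Q falls from 20 to 12 m³/s over 2 intervals.
K = (Q₂/Q₁)^(1/2) = (12/20)^(1/2) = 0.775.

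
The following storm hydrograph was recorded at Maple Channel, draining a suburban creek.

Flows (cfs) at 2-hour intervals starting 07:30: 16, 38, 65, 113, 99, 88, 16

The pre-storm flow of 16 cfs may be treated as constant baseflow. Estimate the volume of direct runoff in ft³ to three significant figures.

Direct-runoff ordinates (Q − Q_b): 0.0, 22.0, 49.0, 97.0, 83.0, 72.0, 0.0 cfs.
ΣQ_DR = 323.0 cfs.
With Δt = 2 h = 7200 s, V = ΣQ_DR · Δt = 323.0 × 7200 = 2.33 × 10^6 ft³.

V ≈ 2.33 × 10^6 ft³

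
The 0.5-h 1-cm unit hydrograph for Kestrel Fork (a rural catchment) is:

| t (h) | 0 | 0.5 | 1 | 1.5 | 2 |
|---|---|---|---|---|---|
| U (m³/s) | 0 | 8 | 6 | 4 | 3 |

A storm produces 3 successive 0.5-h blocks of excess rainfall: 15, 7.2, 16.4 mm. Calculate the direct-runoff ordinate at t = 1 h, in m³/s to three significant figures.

Q ≈ 14.8 m³/s

By discrete convolution, Q_j = Σ (P_i / 10 mm) · U_{j−i}.
At t = 1 h (j=2): Q = (15/10)·6 + (7.2/10)·8 + (16.4/10)·0 = 14.8 m³/s.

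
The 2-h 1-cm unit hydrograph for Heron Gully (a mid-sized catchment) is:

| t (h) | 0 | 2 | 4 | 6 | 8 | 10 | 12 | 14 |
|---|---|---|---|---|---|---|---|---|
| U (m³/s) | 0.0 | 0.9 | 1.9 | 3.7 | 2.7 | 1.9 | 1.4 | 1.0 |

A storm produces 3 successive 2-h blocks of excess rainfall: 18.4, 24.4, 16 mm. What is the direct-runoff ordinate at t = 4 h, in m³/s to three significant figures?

Q ≈ 5.69 m³/s

By discrete convolution, Q_j = Σ (P_i / 10 mm) · U_{j−i}.
At t = 4 h (j=2): Q = (18.4/10)·1.9 + (24.4/10)·0.9 + (16/10)·0.0 = 5.69 m³/s.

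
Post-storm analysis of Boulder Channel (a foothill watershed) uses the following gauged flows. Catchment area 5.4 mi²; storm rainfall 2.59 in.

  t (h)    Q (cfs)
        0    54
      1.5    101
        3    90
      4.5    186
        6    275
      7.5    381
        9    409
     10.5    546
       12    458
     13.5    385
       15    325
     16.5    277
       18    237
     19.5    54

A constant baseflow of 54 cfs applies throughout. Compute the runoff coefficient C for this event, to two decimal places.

ΣQ_DR = 3022 cfs; V = ΣQ_DR·Δt = 1.632 × 10^7 ft³.
Runoff depth d = V / A = 1.301 in.
C = d / P = 1.301 / 2.59 = 0.50.

C ≈ 0.50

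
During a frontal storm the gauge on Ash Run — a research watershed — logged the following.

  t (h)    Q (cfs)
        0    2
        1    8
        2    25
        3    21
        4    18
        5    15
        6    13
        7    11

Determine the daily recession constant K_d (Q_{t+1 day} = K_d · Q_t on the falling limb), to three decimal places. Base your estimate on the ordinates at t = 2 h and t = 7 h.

K_d ≈ 0.019

Between t = 2 h and t = 7 h the flow falls from 25 to 11 cfs over 5×1 h = 5 h.
Per-interval ratio K = (11/25)^(1/5) = 0.8486; K_d = K^(24/1) = 0.019.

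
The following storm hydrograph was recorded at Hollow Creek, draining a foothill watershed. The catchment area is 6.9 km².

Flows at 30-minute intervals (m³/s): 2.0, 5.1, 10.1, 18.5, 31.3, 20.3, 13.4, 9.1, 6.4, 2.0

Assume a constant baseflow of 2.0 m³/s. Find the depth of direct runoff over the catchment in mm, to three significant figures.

Direct runoff: 0.0, 3.1, 8.1, 16.5, 29.3, 18.3, 11.4, 7.1, 4.4, 0.0 m³/s; ΣQ_DR = 98.20 m³/s.
V = ΣQ_DR · Δt = 98.20 × 1800 s = 1.768 × 10^5 m³.
Over A = 6.9 km², depth = V / A = 25.6 mm.

d ≈ 25.6 mm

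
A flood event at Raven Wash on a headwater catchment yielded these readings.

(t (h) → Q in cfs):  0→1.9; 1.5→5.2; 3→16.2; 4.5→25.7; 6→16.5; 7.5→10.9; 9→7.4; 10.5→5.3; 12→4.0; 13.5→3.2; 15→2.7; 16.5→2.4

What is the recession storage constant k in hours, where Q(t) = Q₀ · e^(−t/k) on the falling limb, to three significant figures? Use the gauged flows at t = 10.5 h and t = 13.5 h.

k ≈ 5.95 h

On the falling limb, Q drops from 5.3 to 3.2 cfs between t = 10.5 h and t = 13.5 h (Δt = 3 h).
k = −Δt / ln(Q₂/Q₁) = −3 / ln(3.2/5.3) = 5.95 h.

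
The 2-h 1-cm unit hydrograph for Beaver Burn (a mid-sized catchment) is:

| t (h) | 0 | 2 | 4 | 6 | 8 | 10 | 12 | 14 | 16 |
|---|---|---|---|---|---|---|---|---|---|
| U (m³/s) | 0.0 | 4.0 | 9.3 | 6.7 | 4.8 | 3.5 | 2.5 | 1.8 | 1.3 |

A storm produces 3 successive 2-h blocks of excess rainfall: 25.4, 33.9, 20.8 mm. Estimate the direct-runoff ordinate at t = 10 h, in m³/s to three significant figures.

By discrete convolution, Q_j = Σ (P_i / 10 mm) · U_{j−i}.
At t = 10 h (j=5): Q = (25.4/10)·3.5 + (33.9/10)·4.8 + (20.8/10)·6.7 = 39.1 m³/s.

Q ≈ 39.1 m³/s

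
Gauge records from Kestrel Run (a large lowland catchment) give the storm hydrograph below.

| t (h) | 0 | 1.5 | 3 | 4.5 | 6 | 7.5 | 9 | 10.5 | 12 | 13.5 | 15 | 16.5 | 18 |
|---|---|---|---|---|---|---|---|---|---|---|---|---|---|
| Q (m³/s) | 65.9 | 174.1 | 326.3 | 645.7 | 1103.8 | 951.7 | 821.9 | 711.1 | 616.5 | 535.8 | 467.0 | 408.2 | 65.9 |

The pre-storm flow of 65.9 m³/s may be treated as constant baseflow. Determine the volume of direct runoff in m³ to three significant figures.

V ≈ 3.26 × 10^7 m³

Direct-runoff ordinates (Q − Q_b): 0.0, 108.2, 260.4, 579.8, 1037.9, 885.8, 756.0, 645.2, 550.6, 469.9, 401.1, 342.3, 0.0 m³/s.
ΣQ_DR = 6037 m³/s.
With Δt = 1.5 h = 5400 s, V = ΣQ_DR · Δt = 6037 × 5400 = 3.26 × 10^7 m³.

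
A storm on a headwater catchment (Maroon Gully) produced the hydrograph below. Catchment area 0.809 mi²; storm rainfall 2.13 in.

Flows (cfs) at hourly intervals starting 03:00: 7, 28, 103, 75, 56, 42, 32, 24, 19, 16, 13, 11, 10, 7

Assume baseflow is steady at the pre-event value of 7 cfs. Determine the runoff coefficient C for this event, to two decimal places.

C ≈ 0.31

ΣQ_DR = 345.0 cfs; V = ΣQ_DR·Δt = 1.242 × 10^6 ft³.
Runoff depth d = V / A = 0.6608 in.
C = d / P = 0.6608 / 2.13 = 0.31.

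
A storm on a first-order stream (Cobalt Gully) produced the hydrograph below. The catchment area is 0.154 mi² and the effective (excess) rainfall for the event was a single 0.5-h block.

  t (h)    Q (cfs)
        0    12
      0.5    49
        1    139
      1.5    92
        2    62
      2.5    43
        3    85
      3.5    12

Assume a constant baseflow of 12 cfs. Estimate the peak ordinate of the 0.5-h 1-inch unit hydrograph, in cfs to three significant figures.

Direct runoff: 0.0, 37.0, 127.0, 80.0, 50.0, 31.0, 73.0, 0.0 cfs; ΣQ_DR = 398.0 cfs, peak = 127.0 cfs.
Runoff depth d = ΣQ_DR·Δt / A = 398.0 × 1800 / (0.154 mi²) = 2.002 in.
The 1-inch UH is the DRH scaled by (1 in)/d, so U_p = 127.0 × 1/2.002 = 63.4 cfs.

U_p ≈ 63.4 cfs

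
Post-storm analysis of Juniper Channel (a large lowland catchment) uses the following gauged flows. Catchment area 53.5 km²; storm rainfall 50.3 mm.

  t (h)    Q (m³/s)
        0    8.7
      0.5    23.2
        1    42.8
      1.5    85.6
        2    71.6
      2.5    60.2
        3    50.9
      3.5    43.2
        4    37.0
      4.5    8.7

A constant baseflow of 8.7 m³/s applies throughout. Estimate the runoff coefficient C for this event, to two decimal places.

C ≈ 0.23

ΣQ_DR = 344.9 m³/s; V = ΣQ_DR·Δt = 6.208 × 10^5 m³.
Runoff depth d = V / A = 11.60 mm.
C = d / P = 11.60 / 50.3 = 0.23.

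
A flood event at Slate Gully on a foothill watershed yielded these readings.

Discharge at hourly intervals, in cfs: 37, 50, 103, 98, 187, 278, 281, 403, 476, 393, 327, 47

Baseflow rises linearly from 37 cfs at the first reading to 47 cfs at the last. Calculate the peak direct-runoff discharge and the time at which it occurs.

Q_p = 431.73 cfs at t = 8 h

Subtracting baseflow gives direct-runoff ordinates: 0.00, 12.09, 64.18, 58.27, 146.36, 236.45, 238.55, 359.64, 431.73, 347.82, 280.91, 0.00 cfs.
The maximum is 431.73 cfs, occurring at the reading for t = 8 h.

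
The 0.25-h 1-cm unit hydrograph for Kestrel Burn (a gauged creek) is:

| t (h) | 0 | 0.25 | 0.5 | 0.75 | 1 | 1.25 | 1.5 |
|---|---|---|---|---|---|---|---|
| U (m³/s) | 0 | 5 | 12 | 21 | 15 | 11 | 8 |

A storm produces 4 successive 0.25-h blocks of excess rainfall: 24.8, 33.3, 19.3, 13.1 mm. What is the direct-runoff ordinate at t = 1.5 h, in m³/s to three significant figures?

By discrete convolution, Q_j = Σ (P_i / 10 mm) · U_{j−i}.
At t = 1.5 h (j=6): Q = (24.8/10)·8 + (33.3/10)·11 + (19.3/10)·15 + (13.1/10)·21 = 113 m³/s.

Q ≈ 113 m³/s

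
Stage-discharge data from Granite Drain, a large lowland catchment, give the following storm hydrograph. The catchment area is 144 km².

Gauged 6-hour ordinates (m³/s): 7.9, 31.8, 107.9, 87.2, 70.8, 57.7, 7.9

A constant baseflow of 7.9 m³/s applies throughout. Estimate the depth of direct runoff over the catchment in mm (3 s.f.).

d ≈ 47.4 mm

Direct runoff: 0.0, 23.9, 100.0, 79.3, 62.9, 49.8, 0.0 m³/s; ΣQ_DR = 315.9 m³/s.
V = ΣQ_DR · Δt = 315.9 × 21600 s = 6.823 × 10^6 m³.
Over A = 144 km², depth = V / A = 47.4 mm.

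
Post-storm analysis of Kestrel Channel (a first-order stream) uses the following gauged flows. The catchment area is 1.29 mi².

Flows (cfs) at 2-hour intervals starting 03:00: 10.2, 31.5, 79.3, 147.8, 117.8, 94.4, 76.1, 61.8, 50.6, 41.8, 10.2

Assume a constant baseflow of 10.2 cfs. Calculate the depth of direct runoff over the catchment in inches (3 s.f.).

Direct runoff: 0.0, 21.3, 69.1, 137.6, 107.6, 84.2, 65.9, 51.6, 40.4, 31.6, 0.0 cfs; ΣQ_DR = 609.3 cfs.
V = ΣQ_DR · Δt = 609.3 × 7200 s = 4.387 × 10^6 ft³.
Over A = 1.29 mi², depth = V / A = 1.46 in.

d ≈ 1.46 in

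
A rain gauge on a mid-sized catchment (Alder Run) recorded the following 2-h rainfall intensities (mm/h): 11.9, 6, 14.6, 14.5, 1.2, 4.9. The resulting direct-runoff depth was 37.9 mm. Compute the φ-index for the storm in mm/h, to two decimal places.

φ ≈ 7.35 mm/h

Only the 3 blocks with intensity above φ contribute runoff: 11.9, 14.6, 14.5 mm/h.
Σ(I−φ)·Δt = d  ⇒  (11.9+14.6+14.5 − 3φ)·2 = 37.9
φ = (41.00 − 37.9/2) / 3 = 7.35 mm/h.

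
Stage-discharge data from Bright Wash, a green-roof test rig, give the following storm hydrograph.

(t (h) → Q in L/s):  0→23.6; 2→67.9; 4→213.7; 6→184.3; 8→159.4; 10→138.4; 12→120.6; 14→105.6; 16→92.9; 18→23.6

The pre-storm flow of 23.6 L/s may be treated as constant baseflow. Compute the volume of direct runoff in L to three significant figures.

Direct-runoff ordinates (Q − Q_b): 0.0, 44.3, 190.1, 160.7, 135.8, 114.8, 97.0, 82.0, 69.3, 0.0 L/s.
ΣQ_DR = 894.0 L/s.
With Δt = 2 h = 7200 s, V = ΣQ_DR · Δt = 894.0 × 7200 = 6.44 × 10^6 L.

V ≈ 6.44 × 10^6 L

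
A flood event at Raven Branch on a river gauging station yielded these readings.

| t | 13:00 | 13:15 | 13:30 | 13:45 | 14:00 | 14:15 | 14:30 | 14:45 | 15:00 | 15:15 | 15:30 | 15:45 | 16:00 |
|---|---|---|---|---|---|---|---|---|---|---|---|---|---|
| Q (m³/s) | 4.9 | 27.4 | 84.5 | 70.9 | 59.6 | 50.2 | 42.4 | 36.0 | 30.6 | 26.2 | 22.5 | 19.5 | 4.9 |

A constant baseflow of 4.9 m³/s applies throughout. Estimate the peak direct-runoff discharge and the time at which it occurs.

Q_p = 79.6 m³/s at t = 13:30

Subtracting baseflow gives direct-runoff ordinates: 0.0, 22.5, 79.6, 66.0, 54.7, 45.3, 37.5, 31.1, 25.7, 21.3, 17.6, 14.6, 0.0 m³/s.
The maximum is 79.6 m³/s, occurring at the reading for t = 13:30.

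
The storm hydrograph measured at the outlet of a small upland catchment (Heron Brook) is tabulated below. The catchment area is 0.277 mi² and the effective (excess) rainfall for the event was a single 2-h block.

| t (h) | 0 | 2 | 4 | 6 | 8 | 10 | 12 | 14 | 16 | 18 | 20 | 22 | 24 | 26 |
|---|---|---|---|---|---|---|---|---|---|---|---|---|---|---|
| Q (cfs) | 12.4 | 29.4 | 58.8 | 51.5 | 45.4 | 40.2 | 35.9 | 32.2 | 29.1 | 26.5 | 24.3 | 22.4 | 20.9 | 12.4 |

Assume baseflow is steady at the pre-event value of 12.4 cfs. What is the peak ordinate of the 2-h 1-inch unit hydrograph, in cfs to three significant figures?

U_p ≈ 15.5 cfs

Direct runoff: 0.0, 17.0, 46.4, 39.1, 33.0, 27.8, 23.5, 19.8, 16.7, 14.1, 11.9, 10.0, 8.5, 0.0 cfs; ΣQ_DR = 267.8 cfs, peak = 46.4 cfs.
Runoff depth d = ΣQ_DR·Δt / A = 267.8 × 7200 / (0.277 mi²) = 2.996 in.
The 1-inch UH is the DRH scaled by (1 in)/d, so U_p = 46.4 × 1/2.996 = 15.5 cfs.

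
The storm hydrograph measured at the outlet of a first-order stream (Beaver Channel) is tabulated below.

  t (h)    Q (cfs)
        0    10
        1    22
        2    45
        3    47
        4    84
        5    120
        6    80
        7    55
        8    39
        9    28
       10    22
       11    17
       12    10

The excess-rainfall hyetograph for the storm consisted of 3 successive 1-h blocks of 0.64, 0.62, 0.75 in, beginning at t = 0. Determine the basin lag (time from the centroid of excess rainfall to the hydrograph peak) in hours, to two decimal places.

t_L ≈ 3.45 h

Centroid of excess rainfall: t_c = Σ P_i·t̄_i / ΣP_i = 1.5547 h (block centres at 0.5, 1.5, 2.5 h).
Hydrograph peak occurs at t = 5 h, so basin lag t_L = 5 − 1.5547 = 3.45 h.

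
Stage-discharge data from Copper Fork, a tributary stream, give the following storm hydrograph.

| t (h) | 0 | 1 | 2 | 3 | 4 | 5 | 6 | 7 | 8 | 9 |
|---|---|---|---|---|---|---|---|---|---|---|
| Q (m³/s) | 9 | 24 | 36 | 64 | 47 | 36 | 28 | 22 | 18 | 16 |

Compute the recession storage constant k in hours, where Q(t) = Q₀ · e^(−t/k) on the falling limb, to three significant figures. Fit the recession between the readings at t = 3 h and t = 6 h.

On the falling limb, Q drops from 64 to 28 m³/s between t = 3 h and t = 6 h (Δt = 3 h).
k = −Δt / ln(Q₂/Q₁) = −3 / ln(28/64) = 3.63 h.

k ≈ 3.63 h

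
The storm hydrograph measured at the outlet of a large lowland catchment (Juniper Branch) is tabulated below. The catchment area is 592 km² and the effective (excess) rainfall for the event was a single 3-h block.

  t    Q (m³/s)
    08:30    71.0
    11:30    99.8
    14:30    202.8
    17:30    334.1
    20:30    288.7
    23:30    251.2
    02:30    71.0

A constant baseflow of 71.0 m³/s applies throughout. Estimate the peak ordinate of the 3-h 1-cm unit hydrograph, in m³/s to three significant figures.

U_p ≈ 176 m³/s

Direct runoff: 0.0, 28.8, 131.8, 263.1, 217.7, 180.2, 0.0 m³/s; ΣQ_DR = 821.6 m³/s, peak = 263.1 m³/s.
Runoff depth d = ΣQ_DR·Δt / A = 821.6 × 10800 / (592 km²) = 14.99 mm.
The 1-cm UH is the DRH scaled by (10 mm)/d, so U_p = 263.1 × 10/14.99 = 176 m³/s.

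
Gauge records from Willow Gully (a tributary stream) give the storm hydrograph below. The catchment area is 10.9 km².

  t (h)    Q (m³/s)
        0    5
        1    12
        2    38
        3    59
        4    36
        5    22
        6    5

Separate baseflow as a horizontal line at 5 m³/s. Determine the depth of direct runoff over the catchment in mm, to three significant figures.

Direct runoff: 0.0, 7.0, 33.0, 54.0, 31.0, 17.0, 0.0 m³/s; ΣQ_DR = 142.0 m³/s.
V = ΣQ_DR · Δt = 142.0 × 3600 s = 5.112 × 10^5 m³.
Over A = 10.9 km², depth = V / A = 46.9 mm.

d ≈ 46.9 mm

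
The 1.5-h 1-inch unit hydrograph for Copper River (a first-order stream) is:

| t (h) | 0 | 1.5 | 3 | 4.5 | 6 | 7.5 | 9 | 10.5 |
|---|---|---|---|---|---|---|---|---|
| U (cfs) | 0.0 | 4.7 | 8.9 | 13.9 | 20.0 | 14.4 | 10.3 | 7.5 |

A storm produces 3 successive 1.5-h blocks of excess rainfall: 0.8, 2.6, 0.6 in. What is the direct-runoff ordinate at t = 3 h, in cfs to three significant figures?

Q ≈ 19.3 cfs

By discrete convolution, Q_j = Σ (P_i / 1 in) · U_{j−i}.
At t = 3 h (j=2): Q = (0.8/1)·8.9 + (2.6/1)·4.7 + (0.6/1)·0.0 = 19.3 cfs.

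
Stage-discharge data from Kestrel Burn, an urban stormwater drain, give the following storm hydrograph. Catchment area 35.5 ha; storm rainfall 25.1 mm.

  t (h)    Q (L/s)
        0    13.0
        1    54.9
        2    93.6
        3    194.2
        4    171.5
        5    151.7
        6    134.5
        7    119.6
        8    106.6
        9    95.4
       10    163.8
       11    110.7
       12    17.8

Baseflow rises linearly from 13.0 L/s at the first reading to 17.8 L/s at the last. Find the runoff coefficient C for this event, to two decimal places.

C ≈ 0.50

ΣQ_DR = 1227 L/s; V = ΣQ_DR·Δt = 4.418 × 10^6 L.
Runoff depth d = V / A = 12.44 mm.
C = d / P = 12.44 / 25.1 = 0.50.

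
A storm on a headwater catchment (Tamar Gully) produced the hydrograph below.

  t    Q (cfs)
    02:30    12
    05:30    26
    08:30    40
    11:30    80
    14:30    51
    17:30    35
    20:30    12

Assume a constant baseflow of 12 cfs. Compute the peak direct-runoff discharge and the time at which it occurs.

Subtracting baseflow gives direct-runoff ordinates: 0.0, 14.0, 28.0, 68.0, 39.0, 23.0, 0.0 cfs.
The maximum is 68.0 cfs, occurring at the reading for t = 11:30.

Q_p = 68.0 cfs at t = 11:30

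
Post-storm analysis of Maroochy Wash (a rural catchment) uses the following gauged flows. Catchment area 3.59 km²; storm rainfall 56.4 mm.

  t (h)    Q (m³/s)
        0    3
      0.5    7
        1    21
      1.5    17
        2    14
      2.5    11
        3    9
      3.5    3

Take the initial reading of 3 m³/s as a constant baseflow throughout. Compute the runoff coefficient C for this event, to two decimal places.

C ≈ 0.54

ΣQ_DR = 61.00 m³/s; V = ΣQ_DR·Δt = 1.098 × 10^5 m³.
Runoff depth d = V / A = 30.58 mm.
C = d / P = 30.58 / 56.4 = 0.54.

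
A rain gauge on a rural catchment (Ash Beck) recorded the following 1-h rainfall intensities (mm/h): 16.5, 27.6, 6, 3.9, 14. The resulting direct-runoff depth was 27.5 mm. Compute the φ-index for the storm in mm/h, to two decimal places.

φ ≈ 10.20 mm/h

Only the 3 blocks with intensity above φ contribute runoff: 16.5, 27.6, 14 mm/h.
Σ(I−φ)·Δt = d  ⇒  (16.5+27.6+14 − 3φ)·1 = 27.5
φ = (58.10 − 27.5/1) / 3 = 10.20 mm/h.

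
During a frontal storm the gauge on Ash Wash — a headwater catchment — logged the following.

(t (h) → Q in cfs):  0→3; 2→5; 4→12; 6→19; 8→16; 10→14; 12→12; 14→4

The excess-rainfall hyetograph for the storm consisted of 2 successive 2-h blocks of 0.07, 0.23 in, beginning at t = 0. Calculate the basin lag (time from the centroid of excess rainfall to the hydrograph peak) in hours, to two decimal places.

Centroid of excess rainfall: t_c = Σ P_i·t̄_i / ΣP_i = 2.5333 h (block centres at 1, 3 h).
Hydrograph peak occurs at t = 6 h, so basin lag t_L = 6 − 2.5333 = 3.47 h.

t_L ≈ 3.47 h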